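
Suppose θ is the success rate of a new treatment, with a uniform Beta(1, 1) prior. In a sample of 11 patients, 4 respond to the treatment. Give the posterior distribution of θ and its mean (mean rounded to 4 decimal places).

Posterior: Beta(5, 8); mean ≈ 0.3846

Observing 4 successes and 7 failures updates Beta(1, 1) by adding the success and failure counts to the two shape parameters: α = 1+4 = 5, β = 1+7 = 8.
E[θ | data] = 5/(5+8) = 0.3846.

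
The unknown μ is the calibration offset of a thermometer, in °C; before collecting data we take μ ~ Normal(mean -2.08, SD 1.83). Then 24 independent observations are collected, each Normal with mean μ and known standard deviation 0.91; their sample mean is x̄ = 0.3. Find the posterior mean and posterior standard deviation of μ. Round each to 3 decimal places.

Posterior mean ≈ 0.276; posterior SD ≈ 0.185

Prior precision 1/τ₀² = 1/1.83² = 0.298606; data precision n/σ² = 24/0.91² = 28.9820.
Posterior precision = 0.298606 + 28.9820 = 29.2806, giving posterior SD = 1/√29.2806 = 0.185.
Posterior mean = (0.298606·-2.08 + 28.9820·0.3) / 29.2806 = 0.276.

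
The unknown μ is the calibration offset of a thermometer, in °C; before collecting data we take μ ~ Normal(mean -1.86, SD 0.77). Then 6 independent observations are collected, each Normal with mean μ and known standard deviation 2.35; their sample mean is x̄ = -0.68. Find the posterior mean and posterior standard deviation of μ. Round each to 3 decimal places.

With known σ, the Normal prior is conjugate. Weight on the data is w = (n/σ²)/(n/σ² + 1/τ₀²) = 1.08646/(1.08646+1.68663) = 0.39179.
Posterior mean = w·x̄ + (1−w)·μ₀ = 0.39179·-0.68 + 0.60821·-1.86 = -1.398. Posterior variance = 1/(1.08646+1.68663) = 0.360609, so SD = 0.601.

Posterior mean ≈ -1.398; posterior SD ≈ 0.601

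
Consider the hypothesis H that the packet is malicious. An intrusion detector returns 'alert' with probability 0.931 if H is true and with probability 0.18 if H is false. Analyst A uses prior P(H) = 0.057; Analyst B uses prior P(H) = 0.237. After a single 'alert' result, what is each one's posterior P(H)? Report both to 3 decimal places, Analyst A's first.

Analyst A: 0.238; Analyst B: 0.616

The likelihood ratio for an 'alert' result is 0.931/0.18 = 5.1722.
Analyst A: prior odds 0.057/0.943 = 0.060445; posterior odds 0.31264; posterior probability 0.238.
Analyst B: prior odds 0.237/0.763 = 0.31062; posterior odds 1.6066; posterior probability 0.616.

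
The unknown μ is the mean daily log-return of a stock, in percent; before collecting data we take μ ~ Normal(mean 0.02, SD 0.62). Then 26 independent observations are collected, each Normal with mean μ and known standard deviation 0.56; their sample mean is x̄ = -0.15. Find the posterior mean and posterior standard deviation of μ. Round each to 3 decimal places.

Posterior mean ≈ -0.145; posterior SD ≈ 0.108

With known σ, the Normal prior is conjugate. Weight on the data is w = (n/σ²)/(n/σ² + 1/τ₀²) = 82.9082/(82.9082+2.60146) = 0.96958.
Posterior mean = w·x̄ + (1−w)·μ₀ = 0.96958·-0.15 + 0.030423·0.02 = -0.145. Posterior variance = 1/(82.9082+2.60146) = 0.0116946, so SD = 0.108.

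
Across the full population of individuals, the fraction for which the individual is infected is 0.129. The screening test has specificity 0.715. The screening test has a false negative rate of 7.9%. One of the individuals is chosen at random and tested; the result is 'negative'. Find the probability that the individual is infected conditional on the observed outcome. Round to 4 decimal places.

P(H | E) ≈ 0.0161

Write H for 'the individual is infected'. Prior odds H:¬H = 0.129/0.871 = 0.14811. For the 'negative' outcome, the likelihood ratio is 0.079/0.715 = 0.11049.
Posterior odds = 0.14811 × 0.11049 = 0.016364, so P(H|E) = 0.016364/(1+0.016364) = 0.0161.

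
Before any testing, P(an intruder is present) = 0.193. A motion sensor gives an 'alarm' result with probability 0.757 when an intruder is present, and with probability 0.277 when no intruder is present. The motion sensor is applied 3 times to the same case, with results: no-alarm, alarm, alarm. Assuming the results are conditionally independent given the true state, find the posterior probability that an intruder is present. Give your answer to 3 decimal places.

With H the event that an intruder is present, the joint likelihood of the observed sequence is P(data|H) = 0.243·0.757·0.757 = 0.13925 and P(data|¬H) = 0.723·0.277·0.277 = 0.055475.
Bayes: P(H|data) = 0.193·0.13925 / (0.193·0.13925 + 0.807·0.055475) = 0.026875/0.071644 = 0.3751.

Posterior P(H) ≈ 0.375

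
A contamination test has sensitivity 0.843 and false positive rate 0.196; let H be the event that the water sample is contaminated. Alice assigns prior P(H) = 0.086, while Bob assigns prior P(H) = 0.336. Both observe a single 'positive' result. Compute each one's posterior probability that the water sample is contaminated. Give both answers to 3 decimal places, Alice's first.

P('+'|H) = 0.843, P('+'|¬H) = 0.196.
Alice: numerator 0.843·0.086 = 0.072498; evidence = 0.072498+0.196·0.914 = 0.25164; posterior = 0.288.
Bob: numerator 0.843·0.336 = 0.28325; evidence = 0.28325+0.196·0.664 = 0.41339; posterior = 0.685.

Alice: 0.288; Bob: 0.685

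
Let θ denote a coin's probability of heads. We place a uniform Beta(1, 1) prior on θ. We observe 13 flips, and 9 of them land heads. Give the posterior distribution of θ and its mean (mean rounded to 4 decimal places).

The binomial likelihood is conjugate to the Beta prior: with 9 successes and 4 failures, the posterior is Beta(1+9, 1+4) = Beta(10, 5).
E[θ | data] = 10/(10+5) = 0.6667.

Posterior: Beta(10, 5); mean ≈ 0.6667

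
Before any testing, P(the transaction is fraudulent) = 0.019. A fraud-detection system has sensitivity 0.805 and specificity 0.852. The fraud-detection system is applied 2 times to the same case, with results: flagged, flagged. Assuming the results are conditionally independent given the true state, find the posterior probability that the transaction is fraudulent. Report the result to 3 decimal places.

With H the event that the transaction is fraudulent, the joint likelihood of the observed sequence is P(data|H) = 0.805·0.805 = 0.64803 and P(data|¬H) = 0.148·0.148 = 0.021904.
Bayes: P(H|data) = 0.019·0.64803 / (0.019·0.64803 + 0.981·0.021904) = 0.012312/0.033800 = 0.3643.

Posterior P(H) ≈ 0.364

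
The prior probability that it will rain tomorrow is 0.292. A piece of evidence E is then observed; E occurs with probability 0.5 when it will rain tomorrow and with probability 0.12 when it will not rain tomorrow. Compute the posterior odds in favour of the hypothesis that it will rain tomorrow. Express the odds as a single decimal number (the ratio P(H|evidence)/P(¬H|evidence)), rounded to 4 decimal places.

Prior odds = 0.292/(1−0.292) = 0.41243.
Likelihood ratio for E = 0.5/0.12 = 4.1667.
Posterior odds = prior odds × LR = 1.7185.

Posterior odds ≈ 1.7185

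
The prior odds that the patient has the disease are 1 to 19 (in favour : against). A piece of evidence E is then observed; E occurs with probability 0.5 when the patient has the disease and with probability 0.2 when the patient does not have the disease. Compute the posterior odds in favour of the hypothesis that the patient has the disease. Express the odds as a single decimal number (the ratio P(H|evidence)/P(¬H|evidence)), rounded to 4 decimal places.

Posterior odds ≈ 0.1316

Prior odds = 1/19 = 0.052632.
Likelihood ratio for E = 0.5/0.2 = 2.5000.
Posterior odds = prior odds × LR = 0.13158.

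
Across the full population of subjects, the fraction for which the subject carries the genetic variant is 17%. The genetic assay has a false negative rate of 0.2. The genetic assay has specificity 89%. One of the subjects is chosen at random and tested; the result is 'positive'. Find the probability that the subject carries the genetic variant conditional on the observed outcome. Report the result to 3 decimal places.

P(H | E) ≈ 0.598

Let H be the event that the subject carries the genetic variant. P(H) = 0.17, so P(¬H) = 0.83. With E the 'positive' result, P(E|H) = 0.8 and P(E|¬H) = 0.11.
P(E) = 0.8·0.17 + 0.11·0.83 = 0.13600 + 0.091300 = 0.22730.
By Bayes' theorem, P(H|E) = 0.13600 / 0.22730 = 0.598.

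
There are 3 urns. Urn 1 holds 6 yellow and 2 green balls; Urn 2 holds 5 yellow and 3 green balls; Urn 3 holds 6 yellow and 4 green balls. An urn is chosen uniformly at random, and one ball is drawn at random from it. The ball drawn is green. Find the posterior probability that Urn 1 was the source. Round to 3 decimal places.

Tabulate prior·likelihood by source: [1] prior 0.333333, lik 0.25, product 0.08333; [2] prior 0.333333, lik 0.375, product 0.1250; [3] prior 0.333333, lik 0.4, product 0.1333.
Normalizing constant = 0.34167; the posterior for Urn 1 is its product over the sum, 0.08333/0.34167 = 0.244.

Posterior probability ≈ 0.244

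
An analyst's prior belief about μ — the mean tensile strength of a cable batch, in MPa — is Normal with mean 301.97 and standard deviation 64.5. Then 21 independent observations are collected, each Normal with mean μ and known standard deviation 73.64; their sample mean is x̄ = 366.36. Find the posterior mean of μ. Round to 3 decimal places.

Prior precision 1/τ₀² = 1/64.5² = 0.00024037; data precision n/σ² = 21/73.64² = 0.00387250.
Posterior precision = 0.00024037 + 0.00387250 = 0.00411287.
Posterior mean = (0.00024037·301.97 + 0.00387250·366.36) / 0.00411287 = 362.597.

Posterior mean ≈ 362.597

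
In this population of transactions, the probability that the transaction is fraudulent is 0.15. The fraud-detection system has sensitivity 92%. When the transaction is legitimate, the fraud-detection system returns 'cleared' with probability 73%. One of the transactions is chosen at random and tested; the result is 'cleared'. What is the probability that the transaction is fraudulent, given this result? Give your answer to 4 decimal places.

Write H for 'the transaction is fraudulent'. Prior odds H:¬H = 0.15/0.85 = 0.17647. For the 'cleared' outcome, the likelihood ratio is 0.08/0.73 = 0.10959.
Posterior odds = 0.17647 × 0.10959 = 0.019339, so P(H|E) = 0.019339/(1+0.019339) = 0.0190.

P(H | E) ≈ 0.0190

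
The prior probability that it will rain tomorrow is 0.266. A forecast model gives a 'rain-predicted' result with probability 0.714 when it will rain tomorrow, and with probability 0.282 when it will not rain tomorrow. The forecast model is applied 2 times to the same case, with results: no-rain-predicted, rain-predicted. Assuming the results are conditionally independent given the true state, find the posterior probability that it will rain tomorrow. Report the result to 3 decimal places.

Let H be the event that it will rain tomorrow; start with P(H) = 0.266. P('rain-predicted'|H) = 0.714, P('rain-predicted'|¬H) = 0.282.
Update on result 1 ('no-rain-predicted'): P(H) ← 0.286·0.2660 / (0.286·0.2660 + 0.718·0.7340) = 0.076076/0.60309 = 0.1261.
Update on result 2 ('rain-predicted'): P(H) ← 0.714·0.1261 / (0.714·0.1261 + 0.282·0.8739) = 0.090067/0.33649 = 0.2677.

Posterior P(H) ≈ 0.268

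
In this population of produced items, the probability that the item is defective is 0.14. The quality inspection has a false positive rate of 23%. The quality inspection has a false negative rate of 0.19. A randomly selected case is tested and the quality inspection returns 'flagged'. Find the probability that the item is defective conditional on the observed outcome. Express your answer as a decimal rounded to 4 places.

Write H for 'the item is defective'. Prior odds H:¬H = 0.14/0.86 = 0.16279. For the 'flagged' outcome, the likelihood ratio is 0.81/0.23 = 3.5217.
Posterior odds = 0.16279 × 3.5217 = 0.57331, so P(H|E) = 0.57331/(1+0.57331) = 0.3644.

P(H | E) ≈ 0.3644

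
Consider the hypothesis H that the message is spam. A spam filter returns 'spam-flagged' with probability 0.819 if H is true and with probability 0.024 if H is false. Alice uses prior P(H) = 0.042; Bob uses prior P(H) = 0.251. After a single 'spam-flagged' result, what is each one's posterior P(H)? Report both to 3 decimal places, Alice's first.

Alice: 0.599; Bob: 0.920

P('+'|H) = 0.819, P('+'|¬H) = 0.024.
Alice: numerator 0.819·0.042 = 0.034398; evidence = 0.034398+0.024·0.958 = 0.057390; posterior = 0.599.
Bob: numerator 0.819·0.251 = 0.20557; evidence = 0.20557+0.024·0.749 = 0.22354; posterior = 0.920.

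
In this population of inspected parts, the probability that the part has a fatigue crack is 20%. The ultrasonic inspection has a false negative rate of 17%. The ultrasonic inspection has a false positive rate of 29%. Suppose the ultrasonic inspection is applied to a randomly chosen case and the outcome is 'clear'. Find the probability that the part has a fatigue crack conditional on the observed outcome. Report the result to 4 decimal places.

Let H be the event that the part has a fatigue crack. P(H) = 0.2, so P(¬H) = 0.8. With E the 'clear' result, P(E|H) = 0.17 and P(E|¬H) = 0.71.
P(E) = 0.17·0.2 + 0.71·0.8 = 0.034000 + 0.56800 = 0.60200.
By Bayes' theorem, P(H|E) = 0.034000 / 0.60200 = 0.0565.

P(H | E) ≈ 0.0565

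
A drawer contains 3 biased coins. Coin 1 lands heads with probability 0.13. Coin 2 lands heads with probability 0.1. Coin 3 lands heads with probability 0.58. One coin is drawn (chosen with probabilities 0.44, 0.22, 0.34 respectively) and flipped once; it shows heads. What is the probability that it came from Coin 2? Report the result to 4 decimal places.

Tabulate prior·likelihood by source: [1] prior 0.44, lik 0.13, product 0.05720; [2] prior 0.22, lik 0.1, product 0.02200; [3] prior 0.34, lik 0.58, product 0.1972.
Normalizing constant = 0.27640; the posterior for Coin 2 is its product over the sum, 0.02200/0.27640 = 0.0796.

Posterior probability ≈ 0.0796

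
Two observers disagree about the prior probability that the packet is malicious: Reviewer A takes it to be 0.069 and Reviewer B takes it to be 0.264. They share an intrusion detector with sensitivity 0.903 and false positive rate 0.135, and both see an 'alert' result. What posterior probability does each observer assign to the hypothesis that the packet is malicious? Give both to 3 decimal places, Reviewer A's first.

Reviewer A: 0.331; Reviewer B: 0.706

The likelihood ratio for an 'alert' result is 0.903/0.135 = 6.6889.
Reviewer A: prior odds 0.069/0.931 = 0.074114; posterior odds 0.49574; posterior probability 0.331.
Reviewer B: prior odds 0.264/0.736 = 0.35870; posterior odds 2.3993; posterior probability 0.706.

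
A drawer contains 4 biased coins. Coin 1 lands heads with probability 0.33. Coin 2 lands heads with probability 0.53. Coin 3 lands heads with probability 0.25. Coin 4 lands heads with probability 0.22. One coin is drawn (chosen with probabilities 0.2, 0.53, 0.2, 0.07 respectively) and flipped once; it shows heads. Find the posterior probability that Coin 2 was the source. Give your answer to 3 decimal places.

P(heads|C1) = 0.33; P(heads|C2) = 0.53; P(heads|C3) = 0.25; P(heads|C4) = 0.22.
Prior × likelihood for each source: 0.2·0.33=0.06600, 0.53·0.53=0.2809, 0.2·0.25=0.05000, 0.07·0.22=0.01540. Summing gives P(heads) = 0.41230.
P(Coin 2 | heads) = 0.2809 / 0.41230 = 0.681.

Posterior probability ≈ 0.681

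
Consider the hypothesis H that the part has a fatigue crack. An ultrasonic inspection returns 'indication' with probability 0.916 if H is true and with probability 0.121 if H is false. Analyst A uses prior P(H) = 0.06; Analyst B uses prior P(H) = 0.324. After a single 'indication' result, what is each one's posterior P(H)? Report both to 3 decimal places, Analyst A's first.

P('+'|H) = 0.916, P('+'|¬H) = 0.121.
Analyst A: numerator 0.916·0.06 = 0.054960; evidence = 0.054960+0.121·0.94 = 0.16870; posterior = 0.326.
Analyst B: numerator 0.916·0.324 = 0.29678; evidence = 0.29678+0.121·0.676 = 0.37858; posterior = 0.784.

Analyst A: 0.326; Analyst B: 0.784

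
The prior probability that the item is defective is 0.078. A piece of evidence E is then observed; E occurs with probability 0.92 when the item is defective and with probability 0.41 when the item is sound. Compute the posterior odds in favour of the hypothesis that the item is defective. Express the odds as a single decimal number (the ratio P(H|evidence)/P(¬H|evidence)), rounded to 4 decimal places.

Prior odds = 0.078/(1−0.078) = 0.084599. In log-odds, ln(0.084599) = -2.4698.
Add log likelihood ratio: ln(2.2439) = 0.80822.
Posterior log-odds = -1.6616, so posterior odds = exp(-1.6616) = 0.18983.

Posterior odds ≈ 0.1898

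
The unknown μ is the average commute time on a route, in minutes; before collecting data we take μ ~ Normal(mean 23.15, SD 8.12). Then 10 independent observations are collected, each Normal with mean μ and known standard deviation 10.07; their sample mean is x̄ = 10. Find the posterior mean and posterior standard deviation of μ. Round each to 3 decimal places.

Prior precision 1/τ₀² = 1/8.12² = 0.0151666; data precision n/σ² = 10/10.07² = 0.0986146.
Posterior precision = 0.0151666 + 0.0986146 = 0.113781, giving posterior SD = 1/√0.113781 = 2.965.
Posterior mean = (0.0151666·23.15 + 0.0986146·10) / 0.113781 = 11.753.

Posterior mean ≈ 11.753; posterior SD ≈ 2.965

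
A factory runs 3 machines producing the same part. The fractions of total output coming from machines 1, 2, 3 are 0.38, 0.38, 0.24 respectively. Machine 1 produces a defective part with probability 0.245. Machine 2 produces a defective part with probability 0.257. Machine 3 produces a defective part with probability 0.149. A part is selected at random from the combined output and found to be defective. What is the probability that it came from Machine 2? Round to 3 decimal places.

P(defective|M1) = 0.245; P(defective|M2) = 0.257; P(defective|M3) = 0.149.
Prior × likelihood for each source: 0.38·0.245=0.09310, 0.38·0.257=0.09766, 0.24·0.149=0.03576. Summing gives P(defective) = 0.22652.
P(Machine 2 | defective) = 0.09766 / 0.22652 = 0.431.

Posterior probability ≈ 0.431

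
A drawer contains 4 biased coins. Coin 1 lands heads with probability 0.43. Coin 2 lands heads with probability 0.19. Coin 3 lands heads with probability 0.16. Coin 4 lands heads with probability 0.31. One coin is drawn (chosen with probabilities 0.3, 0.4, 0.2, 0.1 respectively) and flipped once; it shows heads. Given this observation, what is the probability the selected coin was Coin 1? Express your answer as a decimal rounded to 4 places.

Posterior probability ≈ 0.4813

P(heads|C1) = 0.43; P(heads|C2) = 0.19; P(heads|C3) = 0.16; P(heads|C4) = 0.31.
Prior × likelihood for each source: 0.3·0.43=0.1290, 0.4·0.19=0.07600, 0.2·0.16=0.03200, 0.1·0.31=0.03100. Summing gives P(heads) = 0.26800.
P(Coin 1 | heads) = 0.1290 / 0.26800 = 0.4813.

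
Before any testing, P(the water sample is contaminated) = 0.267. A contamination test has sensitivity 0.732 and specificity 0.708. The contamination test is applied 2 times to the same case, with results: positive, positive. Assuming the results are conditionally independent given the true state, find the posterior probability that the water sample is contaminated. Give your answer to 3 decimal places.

With H the event that the water sample is contaminated, the joint likelihood of the observed sequence is P(data|H) = 0.732·0.732 = 0.53582 and P(data|¬H) = 0.292·0.292 = 0.085264.
Bayes: P(H|data) = 0.267·0.53582 / (0.267·0.53582 + 0.733·0.085264) = 0.14307/0.20556 = 0.6960.

Posterior P(H) ≈ 0.696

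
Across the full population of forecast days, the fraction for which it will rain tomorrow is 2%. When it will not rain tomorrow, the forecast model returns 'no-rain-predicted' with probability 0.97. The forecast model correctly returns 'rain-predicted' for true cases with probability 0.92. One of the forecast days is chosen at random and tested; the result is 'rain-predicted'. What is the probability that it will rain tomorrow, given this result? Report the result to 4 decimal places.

P(H | E) ≈ 0.3849

Let H be the event that it will rain tomorrow. P(H) = 0.02, so P(¬H) = 0.98. With E the 'rain-predicted' result, P(E|H) = 0.92 and P(E|¬H) = 0.03.
P(E) = 0.92·0.02 + 0.03·0.98 = 0.018400 + 0.029400 = 0.047800.
By Bayes' theorem, P(H|E) = 0.018400 / 0.047800 = 0.3849.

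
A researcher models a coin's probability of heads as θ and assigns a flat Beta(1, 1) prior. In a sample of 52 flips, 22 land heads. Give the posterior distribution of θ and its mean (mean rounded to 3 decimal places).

Posterior: Beta(23, 31); mean ≈ 0.426

The binomial likelihood is conjugate to the Beta prior: with 22 successes and 30 failures, the posterior is Beta(1+22, 1+30) = Beta(23, 31).
Posterior mean = α/(α+β) = 23/54 = 0.426.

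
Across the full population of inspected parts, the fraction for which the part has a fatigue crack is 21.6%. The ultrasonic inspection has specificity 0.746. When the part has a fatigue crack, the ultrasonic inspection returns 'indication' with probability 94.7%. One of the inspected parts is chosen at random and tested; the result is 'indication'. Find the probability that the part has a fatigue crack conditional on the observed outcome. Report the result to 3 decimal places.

Write H for 'the part has a fatigue crack'. Prior odds H:¬H = 0.216/0.784 = 0.27551. For the 'indication' outcome, the likelihood ratio is 0.947/0.254 = 3.7283.
Posterior odds = 0.27551 × 3.7283 = 1.0272, so P(H|E) = 1.0272/(1+1.0272) = 0.507.

P(H | E) ≈ 0.507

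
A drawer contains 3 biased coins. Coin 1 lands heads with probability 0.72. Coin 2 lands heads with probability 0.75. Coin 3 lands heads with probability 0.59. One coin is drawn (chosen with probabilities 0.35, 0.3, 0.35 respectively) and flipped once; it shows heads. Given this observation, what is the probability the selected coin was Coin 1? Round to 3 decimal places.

Posterior probability ≈ 0.369

P(heads|C1) = 0.72; P(heads|C2) = 0.75; P(heads|C3) = 0.59.
Prior × likelihood for each source: 0.35·0.72=0.2520, 0.3·0.75=0.2250, 0.35·0.59=0.2065. Summing gives P(heads) = 0.68350.
P(Coin 1 | heads) = 0.2520 / 0.68350 = 0.369.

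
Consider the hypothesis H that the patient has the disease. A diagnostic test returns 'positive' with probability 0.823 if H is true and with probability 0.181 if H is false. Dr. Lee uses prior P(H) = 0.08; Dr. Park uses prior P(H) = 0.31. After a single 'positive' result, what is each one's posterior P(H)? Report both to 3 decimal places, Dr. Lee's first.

Dr. Lee: 0.283; Dr. Park: 0.671

P('+'|H) = 0.823, P('+'|¬H) = 0.181.
Dr. Lee: numerator 0.823·0.08 = 0.065840; evidence = 0.065840+0.181·0.92 = 0.23236; posterior = 0.283.
Dr. Park: numerator 0.823·0.31 = 0.25513; evidence = 0.25513+0.181·0.69 = 0.38002; posterior = 0.671.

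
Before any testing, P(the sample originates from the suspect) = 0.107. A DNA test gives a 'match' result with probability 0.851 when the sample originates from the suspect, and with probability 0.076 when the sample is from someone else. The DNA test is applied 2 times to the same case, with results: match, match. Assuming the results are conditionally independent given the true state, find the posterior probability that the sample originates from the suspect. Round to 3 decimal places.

Posterior P(H) ≈ 0.938

Let H be the event that the sample originates from the suspect; start with P(H) = 0.107. P('match'|H) = 0.851, P('match'|¬H) = 0.076.
Update on result 1 ('match'): P(H) ← 0.851·0.1070 / (0.851·0.1070 + 0.076·0.8930) = 0.091057/0.15892 = 0.5730.
Update on result 2 ('match'): P(H) ← 0.851·0.5730 / (0.851·0.5730 + 0.076·0.4270) = 0.48759/0.52004 = 0.9376.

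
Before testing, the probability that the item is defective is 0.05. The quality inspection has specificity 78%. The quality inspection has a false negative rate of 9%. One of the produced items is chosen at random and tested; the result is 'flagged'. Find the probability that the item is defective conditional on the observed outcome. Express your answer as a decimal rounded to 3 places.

Write H for 'the item is defective'. Prior odds H:¬H = 0.05/0.95 = 0.052632. For the 'flagged' outcome, the likelihood ratio is 0.91/0.22 = 4.1364.
Posterior odds = 0.052632 × 4.1364 = 0.21770, so P(H|E) = 0.21770/(1+0.21770) = 0.179.

P(H | E) ≈ 0.179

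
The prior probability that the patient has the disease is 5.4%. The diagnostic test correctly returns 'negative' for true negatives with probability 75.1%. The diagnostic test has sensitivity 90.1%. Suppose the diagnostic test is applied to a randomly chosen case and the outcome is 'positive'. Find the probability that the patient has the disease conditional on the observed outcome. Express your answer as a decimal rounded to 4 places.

Write H for 'the patient has the disease'. Prior odds H:¬H = 0.054/0.946 = 0.057082. For the 'positive' outcome, the likelihood ratio is 0.901/0.249 = 3.6185.
Posterior odds = 0.057082 × 3.6185 = 0.20655, so P(H|E) = 0.20655/(1+0.20655) = 0.1712.

P(H | E) ≈ 0.1712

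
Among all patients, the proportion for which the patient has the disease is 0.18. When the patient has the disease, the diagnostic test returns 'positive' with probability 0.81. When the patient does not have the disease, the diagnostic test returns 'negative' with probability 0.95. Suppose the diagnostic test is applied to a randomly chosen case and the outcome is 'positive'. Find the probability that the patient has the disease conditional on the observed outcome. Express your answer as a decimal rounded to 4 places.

Let H be the event that the patient has the disease. P(H) = 0.18, so P(¬H) = 0.82. With E the 'positive' result, P(E|H) = 0.81 and P(E|¬H) = 0.05.
P(E) = 0.81·0.18 + 0.05·0.82 = 0.14580 + 0.041000 = 0.18680.
By Bayes' theorem, P(H|E) = 0.14580 / 0.18680 = 0.7805.

P(H | E) ≈ 0.7805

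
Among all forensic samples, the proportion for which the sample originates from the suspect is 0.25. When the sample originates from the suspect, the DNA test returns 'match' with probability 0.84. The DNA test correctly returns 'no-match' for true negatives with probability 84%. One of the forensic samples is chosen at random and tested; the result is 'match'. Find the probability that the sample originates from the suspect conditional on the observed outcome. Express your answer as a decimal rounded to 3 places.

Let H be the event that the sample originates from the suspect. P(H) = 0.25, so P(¬H) = 0.75. With E the 'match' result, P(E|H) = 0.84 and P(E|¬H) = 0.16.
P(E) = 0.84·0.25 + 0.16·0.75 = 0.21000 + 0.12000 = 0.33000.
By Bayes' theorem, P(H|E) = 0.21000 / 0.33000 = 0.636.

P(H | E) ≈ 0.636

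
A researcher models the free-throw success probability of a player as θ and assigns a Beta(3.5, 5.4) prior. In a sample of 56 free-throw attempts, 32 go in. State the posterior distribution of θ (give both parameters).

Posterior: Beta(35.5, 29.4)

Observing 32 successes and 24 failures updates Beta(3.5, 5.4) by adding the success and failure counts to the two shape parameters: α = 3.5+32 = 35.5, β = 5.4+24 = 29.4.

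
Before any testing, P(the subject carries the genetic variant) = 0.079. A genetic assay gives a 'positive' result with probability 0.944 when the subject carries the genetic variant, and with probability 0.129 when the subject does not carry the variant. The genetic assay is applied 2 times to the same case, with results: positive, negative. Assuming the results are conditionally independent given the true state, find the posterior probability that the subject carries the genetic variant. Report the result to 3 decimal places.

With H the event that the subject carries the genetic variant, the joint likelihood of the observed sequence is P(data|H) = 0.944·0.056 = 0.052864 and P(data|¬H) = 0.129·0.871 = 0.11236.
Bayes: P(H|data) = 0.079·0.052864 / (0.079·0.052864 + 0.921·0.11236) = 0.0041763/0.10766 = 0.0388.

Posterior P(H) ≈ 0.039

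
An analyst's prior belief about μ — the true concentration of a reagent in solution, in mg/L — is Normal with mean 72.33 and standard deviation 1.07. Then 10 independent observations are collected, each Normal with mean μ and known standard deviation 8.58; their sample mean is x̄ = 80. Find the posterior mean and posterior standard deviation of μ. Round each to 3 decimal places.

Posterior mean ≈ 73.362; posterior SD ≈ 0.995

Prior precision 1/τ₀² = 1/1.07² = 0.873439; data precision n/σ² = 10/8.58² = 0.135839.
Posterior precision = 0.873439 + 0.135839 = 1.00928, giving posterior SD = 1/√1.00928 = 0.995.
Posterior mean = (0.873439·72.33 + 0.135839·80) / 1.00928 = 73.362.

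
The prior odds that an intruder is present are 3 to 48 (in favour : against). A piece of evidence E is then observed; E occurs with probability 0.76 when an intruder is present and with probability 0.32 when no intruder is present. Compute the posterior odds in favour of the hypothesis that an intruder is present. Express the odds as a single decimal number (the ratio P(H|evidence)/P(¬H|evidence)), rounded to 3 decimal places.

Posterior odds ≈ 0.148

Prior odds = 3/48 = 0.062500.
Likelihood ratio for E = 0.76/0.32 = 2.3750.
Posterior odds = prior odds × LR = 0.14844.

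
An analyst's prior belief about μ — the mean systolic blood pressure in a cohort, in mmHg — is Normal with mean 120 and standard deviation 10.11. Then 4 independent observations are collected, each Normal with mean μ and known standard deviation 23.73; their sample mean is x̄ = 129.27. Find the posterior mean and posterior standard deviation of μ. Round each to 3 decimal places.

Posterior mean ≈ 123.899; posterior SD ≈ 7.695

With known σ, the Normal prior is conjugate. Weight on the data is w = (n/σ²)/(n/σ² + 1/τ₀²) = 0.00710337/(0.00710337+0.00978358) = 0.42064.
Posterior mean = w·x̄ + (1−w)·μ₀ = 0.42064·129.27 + 0.57936·120 = 123.899. Posterior variance = 1/(0.00710337+0.00978358) = 59.2173, so SD = 7.695.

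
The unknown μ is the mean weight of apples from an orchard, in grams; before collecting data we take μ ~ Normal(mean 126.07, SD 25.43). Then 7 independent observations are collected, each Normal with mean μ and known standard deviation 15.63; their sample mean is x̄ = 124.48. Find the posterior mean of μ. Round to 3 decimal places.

Posterior mean ≈ 124.561

With known σ, the Normal prior is conjugate. Weight on the data is w = (n/σ²)/(n/σ² + 1/τ₀²) = 0.0286537/(0.0286537+0.00154635) = 0.94880.
Posterior mean = w·x̄ + (1−w)·μ₀ = 0.94880·124.48 + 0.051204·126.07 = 124.561.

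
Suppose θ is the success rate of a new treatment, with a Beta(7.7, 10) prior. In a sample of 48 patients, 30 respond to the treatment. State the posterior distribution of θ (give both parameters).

Posterior: Beta(37.7, 28)

Observing 30 successes and 18 failures updates Beta(7.7, 10) by adding the success and failure counts to the two shape parameters: α = 7.7+30 = 37.7, β = 10+18 = 28.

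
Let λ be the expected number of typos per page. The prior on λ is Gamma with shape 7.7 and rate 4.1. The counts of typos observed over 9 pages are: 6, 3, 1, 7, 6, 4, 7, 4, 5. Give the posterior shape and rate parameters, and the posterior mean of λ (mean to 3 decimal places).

The Poisson likelihood adds the total count to the shape and the number of exposure periods to the rate. Here ∑xᵢ = 43 and n = 9, so shape 7.7→50.7 and rate 4.1→13.1.
Posterior mean = shape/rate = 50.7/13.1 = 3.870.

Posterior: Gamma(shape=50.7, rate=13.1); mean ≈ 3.870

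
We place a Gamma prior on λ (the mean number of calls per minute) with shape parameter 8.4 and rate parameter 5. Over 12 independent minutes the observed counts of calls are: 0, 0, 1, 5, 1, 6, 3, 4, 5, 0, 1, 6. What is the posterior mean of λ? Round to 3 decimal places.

Posterior mean ≈ 2.376

The Poisson likelihood adds the total count to the shape and the number of exposure periods to the rate. Here ∑xᵢ = 32 and n = 12, so shape 8.4→40.4 and rate 5→17.
E[λ | data] = 40.4/17 = 2.376.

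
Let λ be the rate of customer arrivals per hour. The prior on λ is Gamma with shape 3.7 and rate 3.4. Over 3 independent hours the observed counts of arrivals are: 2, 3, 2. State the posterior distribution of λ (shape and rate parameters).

Posterior: Gamma(shape=10.7, rate=6.4)

Total count ∑xᵢ = 7 over n = 3 hours.
Gamma is conjugate to the Poisson likelihood: posterior is Gamma(shape = 3.7+7 = 10.7, rate = 3.4+3 = 6.4).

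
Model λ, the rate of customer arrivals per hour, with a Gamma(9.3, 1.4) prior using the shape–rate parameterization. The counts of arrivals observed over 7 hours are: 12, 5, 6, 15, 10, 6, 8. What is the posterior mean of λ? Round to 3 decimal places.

Total count ∑xᵢ = 62 over n = 7 hours.
Gamma is conjugate to the Poisson likelihood: posterior is Gamma(shape = 9.3+62 = 71.3, rate = 1.4+7 = 8.4).
E[λ | data] = 71.3/8.4 = 8.488.

Posterior mean ≈ 8.488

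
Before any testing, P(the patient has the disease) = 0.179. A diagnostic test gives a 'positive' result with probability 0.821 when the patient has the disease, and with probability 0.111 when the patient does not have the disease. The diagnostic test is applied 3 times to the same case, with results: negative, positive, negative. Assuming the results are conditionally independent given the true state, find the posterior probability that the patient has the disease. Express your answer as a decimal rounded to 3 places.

Let H be the event that the patient has the disease; start with P(H) = 0.179. P('positive'|H) = 0.821, P('positive'|¬H) = 0.111.
Update on result 1 ('negative'): P(H) ← 0.179·0.1790 / (0.179·0.1790 + 0.889·0.8210) = 0.032041/0.76191 = 0.0421.
Update on result 2 ('positive'): P(H) ← 0.821·0.0421 / (0.821·0.0421 + 0.111·0.9579) = 0.034526/0.14086 = 0.2451.
Update on result 3 ('negative'): P(H) ← 0.179·0.2451 / (0.179·0.2451 + 0.889·0.7549) = 0.043875/0.71497 = 0.0614.

Posterior P(H) ≈ 0.061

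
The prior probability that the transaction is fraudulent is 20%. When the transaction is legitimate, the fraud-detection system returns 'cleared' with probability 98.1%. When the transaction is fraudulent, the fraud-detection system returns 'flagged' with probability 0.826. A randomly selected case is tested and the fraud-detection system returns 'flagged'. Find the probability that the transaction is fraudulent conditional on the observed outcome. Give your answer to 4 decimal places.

Let H be the event that the transaction is fraudulent. P(H) = 0.2, so P(¬H) = 0.8. With E the 'flagged' result, P(E|H) = 0.826 and P(E|¬H) = 0.019.
P(E) = 0.826·0.2 + 0.019·0.8 = 0.16520 + 0.015200 = 0.18040.
By Bayes' theorem, P(H|E) = 0.16520 / 0.18040 = 0.9157.

P(H | E) ≈ 0.9157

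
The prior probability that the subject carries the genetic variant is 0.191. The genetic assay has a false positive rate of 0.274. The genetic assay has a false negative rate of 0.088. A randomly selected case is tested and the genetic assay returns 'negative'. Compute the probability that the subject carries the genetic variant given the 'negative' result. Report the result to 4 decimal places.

P(H | E) ≈ 0.0278

Let H be the event that the subject carries the genetic variant. P(H) = 0.191, so P(¬H) = 0.809. With E the 'negative' result, P(E|H) = 0.088 and P(E|¬H) = 0.726.
P(E) = 0.088·0.191 + 0.726·0.809 = 0.016808 + 0.58733 = 0.60414.
By Bayes' theorem, P(H|E) = 0.016808 / 0.60414 = 0.0278.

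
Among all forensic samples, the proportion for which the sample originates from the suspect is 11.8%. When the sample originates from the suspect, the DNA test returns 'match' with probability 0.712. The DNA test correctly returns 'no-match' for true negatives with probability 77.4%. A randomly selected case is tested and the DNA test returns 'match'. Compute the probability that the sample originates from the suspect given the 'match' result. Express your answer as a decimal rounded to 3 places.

Let H be the event that the sample originates from the suspect. P(H) = 0.118, so P(¬H) = 0.882. With E the 'match' result, P(E|H) = 0.712 and P(E|¬H) = 0.226.
P(E) = 0.712·0.118 + 0.226·0.882 = 0.084016 + 0.19933 = 0.28335.
By Bayes' theorem, P(H|E) = 0.084016 / 0.28335 = 0.297.

P(H | E) ≈ 0.297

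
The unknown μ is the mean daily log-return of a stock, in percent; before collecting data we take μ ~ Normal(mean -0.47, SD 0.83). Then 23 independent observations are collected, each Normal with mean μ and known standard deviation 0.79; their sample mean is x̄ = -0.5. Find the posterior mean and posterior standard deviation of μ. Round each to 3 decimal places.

Prior precision 1/τ₀² = 1/0.83² = 1.45159; data precision n/σ² = 23/0.79² = 36.8531.
Posterior precision = 1.45159 + 36.8531 = 38.3047, giving posterior SD = 1/√38.3047 = 0.162.
Posterior mean = (1.45159·-0.47 + 36.8531·-0.5) / 38.3047 = -0.499.

Posterior mean ≈ -0.499; posterior SD ≈ 0.162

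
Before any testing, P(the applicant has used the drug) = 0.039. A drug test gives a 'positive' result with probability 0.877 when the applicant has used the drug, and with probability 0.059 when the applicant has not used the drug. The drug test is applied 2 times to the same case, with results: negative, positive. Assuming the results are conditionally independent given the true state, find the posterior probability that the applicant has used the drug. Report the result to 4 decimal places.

Let H be the event that the applicant has used the drug; start with P(H) = 0.039. P('positive'|H) = 0.877, P('positive'|¬H) = 0.059.
Update on result 1 ('negative'): P(H) ← 0.123·0.0390 / (0.123·0.0390 + 0.941·0.9610) = 0.0047970/0.90910 = 0.0053.
Update on result 2 ('positive'): P(H) ← 0.877·0.0053 / (0.877·0.0053 + 0.059·0.9947) = 0.0046276/0.063316 = 0.0731.

Posterior P(H) ≈ 0.0731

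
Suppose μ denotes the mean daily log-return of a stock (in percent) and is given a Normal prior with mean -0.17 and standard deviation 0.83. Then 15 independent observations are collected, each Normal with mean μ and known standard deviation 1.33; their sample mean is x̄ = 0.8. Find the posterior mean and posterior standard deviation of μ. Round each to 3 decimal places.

Prior precision 1/τ₀² = 1/0.83² = 1.45159; data precision n/σ² = 15/1.33² = 8.47985.
Posterior precision = 1.45159 + 8.47985 = 9.93144, giving posterior SD = 1/√9.93144 = 0.317.
Posterior mean = (1.45159·-0.17 + 8.47985·0.8) / 9.93144 = 0.658.

Posterior mean ≈ 0.658; posterior SD ≈ 0.317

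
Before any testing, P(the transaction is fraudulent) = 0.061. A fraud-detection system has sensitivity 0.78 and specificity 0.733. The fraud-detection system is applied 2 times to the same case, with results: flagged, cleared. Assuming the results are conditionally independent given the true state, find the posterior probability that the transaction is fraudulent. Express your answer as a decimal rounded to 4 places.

Posterior P(H) ≈ 0.0539

With H the event that the transaction is fraudulent, the joint likelihood of the observed sequence is P(data|H) = 0.78·0.22 = 0.17160 and P(data|¬H) = 0.267·0.733 = 0.19571.
Bayes: P(H|data) = 0.061·0.17160 / (0.061·0.17160 + 0.939·0.19571) = 0.010468/0.19424 = 0.0539.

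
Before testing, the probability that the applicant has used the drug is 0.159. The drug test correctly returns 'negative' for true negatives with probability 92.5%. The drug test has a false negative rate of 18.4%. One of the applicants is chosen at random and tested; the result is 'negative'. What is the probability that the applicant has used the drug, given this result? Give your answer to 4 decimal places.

P(H | E) ≈ 0.0362

Let H be the event that the applicant has used the drug. P(H) = 0.159, so P(¬H) = 0.841. With E the 'negative' result, P(E|H) = 0.184 and P(E|¬H) = 0.925.
P(E) = 0.184·0.159 + 0.925·0.841 = 0.029256 + 0.77792 = 0.80718.
By Bayes' theorem, P(H|E) = 0.029256 / 0.80718 = 0.0362.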